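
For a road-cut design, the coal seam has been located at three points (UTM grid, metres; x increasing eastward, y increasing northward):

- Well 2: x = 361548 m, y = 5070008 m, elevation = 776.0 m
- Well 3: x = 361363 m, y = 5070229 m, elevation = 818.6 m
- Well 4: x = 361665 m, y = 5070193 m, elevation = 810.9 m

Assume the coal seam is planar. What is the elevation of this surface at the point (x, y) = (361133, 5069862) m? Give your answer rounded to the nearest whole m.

Let the plane be z = a·x + b·y + c.
Well 3−Well 2: −185a + 221b = 42.6;  Well 4−Well 2: 117a + 185b = 34.9.
Solving gives a = −0.00279784, b = 0.19041810.
Then c = 776 − a·361548 − b·5070008 = −963633.71.
At (361133, 5069862): z = −1010.4 + 965393.5 − 963633.71 = 749.4 m.

749 m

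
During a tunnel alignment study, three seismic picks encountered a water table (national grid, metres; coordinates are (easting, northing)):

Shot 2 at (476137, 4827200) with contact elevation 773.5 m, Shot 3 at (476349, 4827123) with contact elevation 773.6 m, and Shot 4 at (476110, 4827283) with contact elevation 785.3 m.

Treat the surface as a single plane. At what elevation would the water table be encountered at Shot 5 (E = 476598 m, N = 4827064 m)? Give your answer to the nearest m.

Two edge vectors: Shot 2→Shot 3 = (212, -77, 0.1), Shot 2→Shot 4 = (-27, 83, 11.8).
Normal n = (Shot 2→Shot 3) × (Shot 2→Shot 4) = (-916.9, -2504.3, 15517).
So ∂z/∂E = −n_x/n_z = 0.05909003 and ∂z/∂N = −n_y/n_z = 0.16139073.
Intercept c from Shot 2: 773.5 − 28134.95 − 779065.35 = −806426.79.
At (476598, 4827064): z = 28162.2 + 779043.4 − 806426.79 = 778.8 m.

779 m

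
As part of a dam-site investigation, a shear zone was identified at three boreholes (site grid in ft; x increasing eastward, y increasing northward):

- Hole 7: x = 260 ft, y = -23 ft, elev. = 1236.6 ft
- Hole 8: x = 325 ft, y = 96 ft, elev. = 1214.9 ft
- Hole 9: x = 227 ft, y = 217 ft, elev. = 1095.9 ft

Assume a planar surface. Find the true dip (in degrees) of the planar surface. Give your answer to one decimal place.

37.9°

Two edge vectors: Hole 7→Hole 8 = (65, 119, -21.7), Hole 7→Hole 9 = (-33, 240, -140.7).
Normal n = (Hole 7→Hole 8) × (Hole 7→Hole 9) = (-11535.3, 9861.6, 19527).
So ∂z/∂x = −n_x/n_z = 0.59074 and ∂z/∂y = −n_y/n_z = −0.50502.
Gradient magnitude |∇z| = √(a² + b²) = √(0.34897 + 0.25505) = 0.77719.
True dip = arctan(0.77719) = 37.9°, dipping toward NW (azimuth ≈ 311°).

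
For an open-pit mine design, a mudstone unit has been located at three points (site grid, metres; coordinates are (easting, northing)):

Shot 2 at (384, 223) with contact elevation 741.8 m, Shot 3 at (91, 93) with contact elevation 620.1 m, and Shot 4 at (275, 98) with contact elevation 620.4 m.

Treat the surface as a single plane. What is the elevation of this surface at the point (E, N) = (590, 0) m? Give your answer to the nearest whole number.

Two edge vectors: Shot 2→Shot 3 = (-293, -130, -121.7), Shot 2→Shot 4 = (-109, -125, -121.4).
Normal n = (Shot 2→Shot 3) × (Shot 2→Shot 4) = (569.5, -22304.9, 22455).
So ∂z/∂E = −n_x/n_z = −0.02536 and ∂z/∂N = −n_y/n_z = 0.99332.
Intercept c from Shot 2: 741.8 + 9.74 − 221.51 = 530.03.
At (590, 0): z = −15.0 + 0.0 + 530.03 = 515.1 m.

515 m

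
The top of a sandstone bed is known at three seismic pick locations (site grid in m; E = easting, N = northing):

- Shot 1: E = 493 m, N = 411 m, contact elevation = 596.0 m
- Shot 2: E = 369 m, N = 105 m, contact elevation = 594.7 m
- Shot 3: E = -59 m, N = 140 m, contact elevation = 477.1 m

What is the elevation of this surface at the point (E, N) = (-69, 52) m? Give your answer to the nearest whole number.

484 m

Let the plane be z = a·E + b·N + c.
Shot 2−Shot 1: −124a − 306b = −1.3;  Shot 3−Shot 1: −552a − 271b = −118.9.
Solving gives a = 0.26629, b = −0.10366.
Then c = 596 − a·493 − b·411 = 507.32.
At (-69, 52): z = −18.4 − 5.4 + 507.32 = 483.6 m.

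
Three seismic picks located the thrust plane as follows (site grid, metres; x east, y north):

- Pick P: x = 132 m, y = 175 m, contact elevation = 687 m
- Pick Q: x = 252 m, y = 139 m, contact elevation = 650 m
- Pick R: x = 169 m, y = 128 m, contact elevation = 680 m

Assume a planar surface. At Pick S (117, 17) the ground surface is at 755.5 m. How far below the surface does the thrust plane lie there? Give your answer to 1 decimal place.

43.9 m

Let the plane be z = a·x + b·y + c.
Pick Q−Pick P: 120a − 36b = −37;  Pick R−Pick P: 37a − 47b = −7.
Solving gives a = −0.34517, b = −0.12279.
Then c = 687 − a·132 − b·175 = 754.05.
At (117, 17): z_contact = −40.39 − 2.09 + 754.05 = 711.58 m.
Depth below ground = 755.5 − 711.58 = 43.9 m.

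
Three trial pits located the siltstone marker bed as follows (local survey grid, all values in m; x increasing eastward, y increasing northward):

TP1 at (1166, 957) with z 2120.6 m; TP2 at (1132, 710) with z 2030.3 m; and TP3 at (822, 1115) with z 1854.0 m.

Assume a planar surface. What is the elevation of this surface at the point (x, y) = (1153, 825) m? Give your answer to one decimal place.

2076.9 m

Two edge vectors: TP1→TP2 = (-34, -247, -90.3), TP1→TP3 = (-344, 158, -266.6).
Normal n = (TP1→TP2) × (TP1→TP3) = (80117.6, 21998.8, -90340).
So ∂z/∂x = −n_x/n_z = 0.886845 and ∂z/∂y = −n_y/n_z = 0.243511.
Intercept c from TP1: 2120.6 − 1034.06 − 233.04 = 853.50.
At (1153, 825): z = 1022.5 + 200.9 + 853.50 = 2076.9 m.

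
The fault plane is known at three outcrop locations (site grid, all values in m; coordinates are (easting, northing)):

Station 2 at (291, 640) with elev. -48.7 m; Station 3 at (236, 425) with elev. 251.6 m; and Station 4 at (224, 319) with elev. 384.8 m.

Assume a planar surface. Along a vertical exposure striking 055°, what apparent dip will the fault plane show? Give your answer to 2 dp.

Let the plane be z = a·E + b·N + c.
Station 3−Station 2: −55a − 215b = 300.3;  Station 4−Station 2: −67a − 321b = 433.5.
Solving gives a = −0.98271, b = −1.14535.
Unit vector along 055° is (sin 55°, cos 55°) = (0.8192, 0.5736).
Slope in that direction = a·(0.8192) + b·(0.5736) = −1.46193.
Apparent dip = arctan|1.46193| = 55.63° (true dip is 56.5°, so apparent ≤ true as expected).

55.63°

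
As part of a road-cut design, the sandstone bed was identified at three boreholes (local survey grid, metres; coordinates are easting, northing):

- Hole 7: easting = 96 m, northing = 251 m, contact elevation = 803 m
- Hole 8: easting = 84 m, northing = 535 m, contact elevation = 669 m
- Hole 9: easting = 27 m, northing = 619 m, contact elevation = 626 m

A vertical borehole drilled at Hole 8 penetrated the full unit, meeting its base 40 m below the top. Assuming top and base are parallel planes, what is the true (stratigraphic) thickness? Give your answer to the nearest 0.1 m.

Let the plane be z = a·easting + b·northing + c.
Hole 8−Hole 7: −12a + 284b = −134;  Hole 9−Hole 7: −69a + 368b = −177.
Solving gives a = 0.06298, b = −0.46917.
|∇z| = √(a²+b²) = 0.47338, so dip δ = arctan(0.47338) = 25.33°.
True thickness = vertical thickness × cos δ = 40 × cos 25.33° = 36.2 m.

36.2 m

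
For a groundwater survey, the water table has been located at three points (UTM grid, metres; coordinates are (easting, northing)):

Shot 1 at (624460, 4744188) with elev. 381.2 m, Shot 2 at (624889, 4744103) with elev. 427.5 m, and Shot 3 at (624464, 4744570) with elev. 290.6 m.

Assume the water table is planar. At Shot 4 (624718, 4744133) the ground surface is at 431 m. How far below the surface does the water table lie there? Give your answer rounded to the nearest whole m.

21 m

Two edge vectors: Shot 1→Shot 2 = (429, -85, 46.3), Shot 1→Shot 3 = (4, 382, -90.6).
Normal n = (Shot 1→Shot 2) × (Shot 1→Shot 3) = (-9985.6, 39052.6, 164218).
So ∂z/∂E = −n_x/n_z = 0.06080698 and ∂z/∂N = −n_y/n_z = −0.23780950.
Intercept c from Shot 1: 381.2 − 37971.52 + 1128212.96 = 1090622.64.
At (624718, 4744133): z_contact = 37987.2 − 1128199.9 + 1090622.64 = 410.0 m.
Depth below ground = 431 − 410.0 = 21 m.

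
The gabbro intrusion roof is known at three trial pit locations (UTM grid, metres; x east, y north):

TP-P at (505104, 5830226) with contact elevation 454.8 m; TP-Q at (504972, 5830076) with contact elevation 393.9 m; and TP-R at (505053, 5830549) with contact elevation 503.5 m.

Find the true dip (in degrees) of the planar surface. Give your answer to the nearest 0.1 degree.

Let the plane be z = a·x + b·y + c.
TP-Q−TP-P: −132a − 150b = −60.9;  TP-R−TP-P: −51a + 323b = 48.7.
Solving gives a = 0.24591, b = 0.18960.
Gradient magnitude |∇z| = √(a² + b²) = √(0.06047 + 0.03595) = 0.31051.
True dip = arctan(0.31051) = 17.3°, dipping toward SW (azimuth ≈ 232°).

17.3°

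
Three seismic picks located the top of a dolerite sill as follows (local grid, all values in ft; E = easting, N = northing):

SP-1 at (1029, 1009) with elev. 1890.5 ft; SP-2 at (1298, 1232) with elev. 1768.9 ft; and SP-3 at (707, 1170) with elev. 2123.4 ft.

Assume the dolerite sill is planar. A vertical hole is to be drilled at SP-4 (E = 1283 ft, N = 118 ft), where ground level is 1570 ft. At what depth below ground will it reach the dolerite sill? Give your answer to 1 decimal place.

19.1 ft

Let the plane be z = a·E + b·N + c.
SP-2−SP-1: 269a + 223b = −121.6;  SP-3−SP-1: −322a + 161b = 232.9.
Solving gives a = −0.621242, b = 0.204099.
Then c = 1890.5 − a·1029 − b·1009 = 2323.82.
At (1283, 118): z_contact = −797.05 + 24.08 + 2323.82 = 1550.85 ft.
Depth below ground = 1570 − 1550.85 = 19.1 ft.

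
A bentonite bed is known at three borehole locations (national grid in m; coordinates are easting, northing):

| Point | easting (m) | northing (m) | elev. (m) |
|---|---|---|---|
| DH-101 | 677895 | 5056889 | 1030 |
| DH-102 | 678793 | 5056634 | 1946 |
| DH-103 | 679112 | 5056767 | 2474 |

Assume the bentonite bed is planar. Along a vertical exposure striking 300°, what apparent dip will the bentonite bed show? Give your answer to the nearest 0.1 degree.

33.2°

Let the plane be z = a·easting + b·northing + c.
DH-102−DH-101: 898a − 255b = 916;  DH-103−DH-101: 1217a − 122b = 1444.
Solving gives a = 1.27736, b = 0.90617.
Unit vector along 300° is (sin 300°, cos 300°) = (-0.8660, 0.5000).
Slope in that direction = a·(-0.8660) + b·(0.5000) = −0.65315.
Apparent dip = arctan|0.65315| = 33.2° (true dip is 57.4°, so apparent ≤ true as expected).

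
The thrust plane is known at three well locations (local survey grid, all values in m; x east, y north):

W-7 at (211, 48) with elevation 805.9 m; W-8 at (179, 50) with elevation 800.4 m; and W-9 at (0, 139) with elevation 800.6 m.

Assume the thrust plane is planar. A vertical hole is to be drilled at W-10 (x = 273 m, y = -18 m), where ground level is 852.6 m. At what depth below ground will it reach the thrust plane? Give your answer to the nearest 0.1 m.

Two edge vectors: W-7→W-8 = (-32, 2, -5.5), W-7→W-9 = (-211, 91, -5.3).
Normal n = (W-7→W-8) × (W-7→W-9) = (489.9, 990.9, -2490).
So ∂z/∂x = −n_x/n_z = 0.19675 and ∂z/∂y = −n_y/n_z = 0.39795.
Intercept c from W-7: 805.9 − 41.51 − 19.10 = 745.28.
At (273, -18): z_contact = 53.71 − 7.16 + 745.28 = 791.83 m.
Depth below ground = 852.6 − 791.83 = 60.8 m.

60.8 m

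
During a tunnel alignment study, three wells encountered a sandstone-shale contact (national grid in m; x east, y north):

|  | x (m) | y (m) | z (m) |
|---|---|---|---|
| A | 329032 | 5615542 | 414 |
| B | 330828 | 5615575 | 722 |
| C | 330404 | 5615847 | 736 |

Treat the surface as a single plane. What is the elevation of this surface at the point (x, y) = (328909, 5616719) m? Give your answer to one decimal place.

758.4 m

Two edge vectors: A→B = (1796, 33, 308), A→C = (1372, 305, 322).
Normal n = (A→B) × (A→C) = (-83314, -155736, 502504).
So ∂z/∂x = −n_x/n_z = 0.165797685 and ∂z/∂y = −n_y/n_z = 0.309919921.
Intercept c from A: 414 − 54552.74 − 1740368.33 = −1794507.08.
At (328909, 5616719): z = 54532.4 + 1740733.1 − 1794507.08 = 758.4 m.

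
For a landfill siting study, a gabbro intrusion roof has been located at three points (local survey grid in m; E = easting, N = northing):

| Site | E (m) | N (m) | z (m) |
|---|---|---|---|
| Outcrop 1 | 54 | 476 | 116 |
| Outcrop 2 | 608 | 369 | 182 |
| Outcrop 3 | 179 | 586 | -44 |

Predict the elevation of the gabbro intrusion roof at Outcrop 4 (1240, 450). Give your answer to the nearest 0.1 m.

Let the plane be z = a·E + b·N + c.
Outcrop 2−Outcrop 1: 554a − 107b = 66;  Outcrop 3−Outcrop 1: 125a + 110b = −160.
Solving gives a = −0.132678, b = −1.303774.
Then c = 116 − a·54 − b·476 = 743.76.
At (1240, 450): z = −164.5 − 586.7 + 743.76 = -7.5 m.

-7.5 m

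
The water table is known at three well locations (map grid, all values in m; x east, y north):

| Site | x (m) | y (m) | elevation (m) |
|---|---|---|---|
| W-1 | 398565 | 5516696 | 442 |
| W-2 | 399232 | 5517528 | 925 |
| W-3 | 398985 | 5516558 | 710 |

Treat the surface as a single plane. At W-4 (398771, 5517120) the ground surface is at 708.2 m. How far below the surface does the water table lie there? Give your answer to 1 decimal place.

107.9 m

Two edge vectors: W-1→W-2 = (667, 832, 483), W-1→W-3 = (420, -138, 268).
Normal n = (W-1→W-2) × (W-1→W-3) = (289630, 24104, -441486).
So ∂z/∂x = −n_x/n_z = 0.656034393 and ∂z/∂y = −n_y/n_z = 0.054597428.
Intercept c from W-1: 442 − 261472.35 − 301197.41 = −562227.76.
At (398771, 5517120): z_contact = 261607.49 + 301220.56 − 562227.76 = 600.29 m.
Depth below ground = 708.2 − 600.29 = 107.9 m.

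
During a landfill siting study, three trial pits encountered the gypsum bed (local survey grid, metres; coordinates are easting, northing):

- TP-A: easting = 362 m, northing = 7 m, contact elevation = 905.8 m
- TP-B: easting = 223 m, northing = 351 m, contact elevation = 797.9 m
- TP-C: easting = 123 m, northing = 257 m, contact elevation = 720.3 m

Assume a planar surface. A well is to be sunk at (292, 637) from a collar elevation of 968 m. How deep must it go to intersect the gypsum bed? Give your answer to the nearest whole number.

Let the plane be z = a·easting + b·northing + c.
TP-B−TP-A: −139a + 344b = −107.9;  TP-C−TP-A: −239a + 250b = −185.5.
Solving gives a = 0.77607, b = −0.00008.
Then c = 905.8 − a·362 − b·7 = 624.86.
At (292, 637): z_contact = 226.6 − 0.0 + 624.86 = 851.4 m.
Depth below ground = 968 − 851.4 = 117 m.

117 m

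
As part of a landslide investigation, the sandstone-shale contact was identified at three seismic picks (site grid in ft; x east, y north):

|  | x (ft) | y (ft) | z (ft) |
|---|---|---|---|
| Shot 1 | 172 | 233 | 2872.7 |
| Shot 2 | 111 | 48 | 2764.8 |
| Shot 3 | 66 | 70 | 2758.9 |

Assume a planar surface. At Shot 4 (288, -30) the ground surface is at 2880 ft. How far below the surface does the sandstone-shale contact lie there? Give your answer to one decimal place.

Two edge vectors: Shot 1→Shot 2 = (-61, -185, -107.9), Shot 1→Shot 3 = (-106, -163, -113.8).
Normal n = (Shot 1→Shot 2) × (Shot 1→Shot 3) = (3465.3, 4495.6, -9667).
So ∂z/∂x = −n_x/n_z = 0.35847 and ∂z/∂y = −n_y/n_z = 0.46505.
Intercept c from Shot 1: 2872.7 − 61.66 − 108.36 = 2702.69.
At (288, -30): z_contact = 103.24 − 13.95 + 2702.69 = 2791.98 ft.
Depth below ground = 2880 − 2791.98 = 88.0 ft.

88.0 ft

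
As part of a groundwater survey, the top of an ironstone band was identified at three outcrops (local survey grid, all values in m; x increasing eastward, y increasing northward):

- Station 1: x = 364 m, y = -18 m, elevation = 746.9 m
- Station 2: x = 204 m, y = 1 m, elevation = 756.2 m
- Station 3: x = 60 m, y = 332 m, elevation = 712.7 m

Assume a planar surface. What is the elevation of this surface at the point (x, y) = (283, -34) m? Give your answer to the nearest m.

Let the plane be z = a·x + b·y + c.
Station 2−Station 1: −160a + 19b = 9.3;  Station 3−Station 1: −304a + 350b = −34.2.
Solving gives a = −0.07775, b = −0.16524.
Then c = 746.9 − a·364 − b·-18 = 772.23.
At (283, -34): z = −22.0 + 5.6 + 772.23 = 755.8 m.

756 m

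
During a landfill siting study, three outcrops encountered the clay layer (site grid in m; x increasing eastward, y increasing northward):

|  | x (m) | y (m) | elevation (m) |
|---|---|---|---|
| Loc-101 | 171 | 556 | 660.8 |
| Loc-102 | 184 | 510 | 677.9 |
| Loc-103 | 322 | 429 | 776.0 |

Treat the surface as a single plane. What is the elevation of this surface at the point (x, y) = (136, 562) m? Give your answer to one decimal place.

Two edge vectors: Loc-101→Loc-102 = (13, -46, 17.1), Loc-101→Loc-103 = (151, -127, 115.2).
Normal n = (Loc-101→Loc-102) × (Loc-101→Loc-103) = (-3127.5, 1084.5, 5295).
So ∂z/∂x = −n_x/n_z = 0.59065 and ∂z/∂y = −n_y/n_z = −0.20482.
Intercept c from Loc-101: 660.8 − 101.00 + 113.88 = 673.68.
At (136, 562): z = 80.3 − 115.1 + 673.68 = 638.9 m.

638.9 m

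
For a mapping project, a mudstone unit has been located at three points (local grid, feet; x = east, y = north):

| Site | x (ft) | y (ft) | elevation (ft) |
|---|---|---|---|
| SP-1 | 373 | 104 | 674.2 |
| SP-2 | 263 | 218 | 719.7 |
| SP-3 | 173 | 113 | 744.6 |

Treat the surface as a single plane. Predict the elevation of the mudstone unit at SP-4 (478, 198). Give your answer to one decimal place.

643.4 ft

Two edge vectors: SP-1→SP-2 = (-110, 114, 45.5), SP-1→SP-3 = (-200, 9, 70.4).
Normal n = (SP-1→SP-2) × (SP-1→SP-3) = (7616.1, -1356, 21810).
So ∂z/∂x = −n_x/n_z = −0.34920 and ∂z/∂y = −n_y/n_z = 0.06217.
Intercept c from SP-1: 674.2 + 130.25 − 6.47 = 797.99.
At (478, 198): z = −166.9 + 12.3 + 797.99 = 643.4 ft.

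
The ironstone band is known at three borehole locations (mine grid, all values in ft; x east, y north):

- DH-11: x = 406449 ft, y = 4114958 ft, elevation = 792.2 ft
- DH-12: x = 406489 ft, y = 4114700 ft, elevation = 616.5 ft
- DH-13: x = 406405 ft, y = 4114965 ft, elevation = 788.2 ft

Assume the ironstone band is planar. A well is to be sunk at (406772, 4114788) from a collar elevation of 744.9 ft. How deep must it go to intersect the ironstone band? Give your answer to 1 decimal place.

7.9 ft

Two edge vectors: DH-11→DH-12 = (40, -258, -175.7), DH-11→DH-13 = (-44, 7, -4).
Normal n = (DH-11→DH-12) × (DH-11→DH-13) = (2261.9, 7890.8, -11072).
So ∂z/∂x = −n_x/n_z = 0.204290101 and ∂z/∂y = −n_y/n_z = 0.712680636.
Intercept c from DH-11: 792.2 − 83033.51 − 2932650.88 = −3014892.19.
At (406772, 4114788): z_contact = 83099.49 + 2932529.73 − 3014892.19 = 737.03 ft.
Depth below ground = 744.9 − 737.03 = 7.9 ft.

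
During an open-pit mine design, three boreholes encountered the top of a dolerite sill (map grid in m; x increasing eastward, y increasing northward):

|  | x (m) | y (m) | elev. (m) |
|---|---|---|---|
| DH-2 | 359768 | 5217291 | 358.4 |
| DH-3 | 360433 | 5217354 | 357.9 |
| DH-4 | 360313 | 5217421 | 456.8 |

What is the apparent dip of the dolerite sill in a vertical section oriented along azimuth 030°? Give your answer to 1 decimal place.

Two edge vectors: DH-2→DH-3 = (665, 63, -0.5), DH-2→DH-4 = (545, 130, 98.4).
Normal n = (DH-2→DH-3) × (DH-2→DH-4) = (6264.2, -65708.5, 52115).
So ∂z/∂x = −n_x/n_z = −0.12020 and ∂z/∂y = −n_y/n_z = 1.26084.
Unit vector along 030° is (sin 30°, cos 30°) = (0.5000, 0.8660).
Slope in that direction = a·(0.5000) + b·(0.8660) = 1.03182.
Apparent dip = arctan|1.03182| = 45.9° (true dip is 51.7°, so apparent ≤ true as expected).

45.9°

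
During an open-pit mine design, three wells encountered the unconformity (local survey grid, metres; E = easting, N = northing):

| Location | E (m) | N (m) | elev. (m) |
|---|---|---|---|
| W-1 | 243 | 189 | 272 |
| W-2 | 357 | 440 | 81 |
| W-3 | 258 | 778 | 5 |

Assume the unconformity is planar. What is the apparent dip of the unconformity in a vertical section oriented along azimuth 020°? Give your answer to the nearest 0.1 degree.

Two edge vectors: W-1→W-2 = (114, 251, -191), W-1→W-3 = (15, 589, -267).
Normal n = (W-1→W-2) × (W-1→W-3) = (45482, 27573, 63381).
So ∂z/∂E = −n_x/n_z = −0.71760 and ∂z/∂N = −n_y/n_z = −0.43504.
Unit vector along 020° is (sin 20°, cos 20°) = (0.3420, 0.9397).
Slope in that direction = a·(0.3420) + b·(0.9397) = −0.65423.
Apparent dip = arctan|0.65423| = 33.2° (true dip is 40.0°, so apparent ≤ true as expected).

33.2°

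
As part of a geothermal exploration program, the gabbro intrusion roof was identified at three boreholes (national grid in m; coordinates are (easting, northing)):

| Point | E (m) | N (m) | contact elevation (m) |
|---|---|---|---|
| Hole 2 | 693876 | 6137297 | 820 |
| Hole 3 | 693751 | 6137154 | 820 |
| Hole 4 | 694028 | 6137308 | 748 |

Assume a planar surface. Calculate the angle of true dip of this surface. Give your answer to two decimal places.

Let the plane be z = a·E + b·N + c.
Hole 3−Hole 2: −125a − 143b = 0;  Hole 4−Hole 2: 152a + 11b = −72.
Solving gives a = −0.50567, b = 0.44202.
Gradient magnitude |∇z| = √(a² + b²) = √(0.25570 + 0.19538) = 0.67163.
True dip = arctan(0.67163) = 33.89°, dipping toward SE (azimuth ≈ 131°).

33.89°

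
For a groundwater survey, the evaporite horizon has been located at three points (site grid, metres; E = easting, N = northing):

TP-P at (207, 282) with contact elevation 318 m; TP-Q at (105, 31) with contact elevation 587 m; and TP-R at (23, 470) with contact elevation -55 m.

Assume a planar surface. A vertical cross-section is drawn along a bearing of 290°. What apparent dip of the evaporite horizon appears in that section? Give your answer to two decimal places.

47.12°

Two edge vectors: TP-P→TP-Q = (-102, -251, 269), TP-P→TP-R = (-184, 188, -373).
Normal n = (TP-P→TP-Q) × (TP-P→TP-R) = (43051, -87542, -65360).
So ∂z/∂E = −n_x/n_z = 0.65868 and ∂z/∂N = −n_y/n_z = −1.33938.
Unit vector along 290° is (sin 290°, cos 290°) = (-0.9397, 0.3420).
Slope in that direction = a·(-0.9397) + b·(0.3420) = −1.07705.
Apparent dip = arctan|1.07705| = 47.12° (true dip is 56.2°, so apparent ≤ true as expected).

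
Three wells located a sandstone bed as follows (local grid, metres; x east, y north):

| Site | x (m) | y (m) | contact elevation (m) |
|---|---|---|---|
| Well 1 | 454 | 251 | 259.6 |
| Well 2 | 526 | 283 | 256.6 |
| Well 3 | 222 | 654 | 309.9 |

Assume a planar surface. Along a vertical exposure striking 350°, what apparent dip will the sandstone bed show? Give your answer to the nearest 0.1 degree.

Let the plane be z = a·x + b·y + c.
Well 2−Well 1: 72a + 32b = −3;  Well 3−Well 1: −232a + 403b = 50.3.
Solving gives a = −0.07735, b = 0.08029.
Unit vector along 350° is (sin 350°, cos 350°) = (-0.1736, 0.9848).
Slope in that direction = a·(-0.1736) + b·(0.9848) = 0.09250.
Apparent dip = arctan|0.09250| = 5.3° (true dip is 6.4°, so apparent ≤ true as expected).

5.3°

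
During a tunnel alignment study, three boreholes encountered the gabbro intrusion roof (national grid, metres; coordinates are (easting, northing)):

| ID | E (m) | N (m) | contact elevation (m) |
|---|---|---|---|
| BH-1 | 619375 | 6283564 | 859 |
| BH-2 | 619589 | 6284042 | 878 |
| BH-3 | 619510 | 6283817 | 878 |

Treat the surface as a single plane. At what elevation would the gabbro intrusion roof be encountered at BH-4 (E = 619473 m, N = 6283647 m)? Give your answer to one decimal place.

887.3 m

Let the plane be z = a·E + b·N + c.
BH-2−BH-1: 214a + 478b = 19;  BH-3−BH-1: 135a + 253b = 19.
Solving gives a = 0.411532538, b = −0.144493647.
Then c = 859 − a·619375 − b·6283564 = 653901.11.
At (619473, 6283647): z = 254933.3 − 907947.1 + 653901.11 = 887.3 m.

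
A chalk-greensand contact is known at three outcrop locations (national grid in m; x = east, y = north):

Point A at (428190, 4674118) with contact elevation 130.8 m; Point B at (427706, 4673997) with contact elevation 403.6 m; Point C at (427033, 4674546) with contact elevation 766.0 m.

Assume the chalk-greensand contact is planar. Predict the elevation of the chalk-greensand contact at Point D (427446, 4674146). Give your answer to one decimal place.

Two edge vectors: Point A→Point B = (-484, -121, 272.8), Point A→Point C = (-1157, 428, 635.2).
Normal n = (Point A→Point B) × (Point A→Point C) = (-193617.6, -8192.8, -347149).
So ∂z/∂x = −n_x/n_z = −0.557736303 and ∂z/∂y = −n_y/n_z = −0.023600241.
Intercept c from Point A: 130.8 + 238817.11 + 110310.31 = 349258.22.
At (427446, 4674146): z = −238402.2 − 110311.0 + 349258.22 = 545.1 m.

545.1 m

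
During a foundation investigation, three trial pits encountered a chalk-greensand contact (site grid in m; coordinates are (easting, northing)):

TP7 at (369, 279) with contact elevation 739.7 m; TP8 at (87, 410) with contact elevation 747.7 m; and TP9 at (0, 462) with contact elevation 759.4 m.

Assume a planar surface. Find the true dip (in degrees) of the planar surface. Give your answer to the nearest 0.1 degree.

40.9°

Let the plane be z = a·E + b·N + c.
TP8−TP7: −282a + 131b = 8;  TP9−TP7: −369a + 183b = 19.7.
Solving gives a = 0.34181, b = 0.79688.
Gradient magnitude |∇z| = √(a² + b²) = √(0.11684 + 0.63501) = 0.86709.
True dip = arctan(0.86709) = 40.9°, dipping toward SSW (azimuth ≈ 203°).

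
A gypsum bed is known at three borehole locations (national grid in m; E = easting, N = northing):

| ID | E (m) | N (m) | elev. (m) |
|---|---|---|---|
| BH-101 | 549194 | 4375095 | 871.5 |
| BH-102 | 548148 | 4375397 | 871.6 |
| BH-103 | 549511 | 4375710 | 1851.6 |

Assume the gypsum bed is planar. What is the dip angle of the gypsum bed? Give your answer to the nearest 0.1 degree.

55.3°

Two edge vectors: BH-101→BH-102 = (-1046, 302, 0.1), BH-101→BH-103 = (317, 615, 980.1).
Normal n = (BH-101→BH-102) × (BH-101→BH-103) = (295928.7, 1025216.3, -739024).
So ∂z/∂E = −n_x/n_z = 0.40043 and ∂z/∂N = −n_y/n_z = 1.38726.
Gradient magnitude |∇z| = √(a² + b²) = √(0.16035 + 1.92448) = 1.44389.
True dip = arctan(1.44389) = 55.3°, dipping toward SSW (azimuth ≈ 196°).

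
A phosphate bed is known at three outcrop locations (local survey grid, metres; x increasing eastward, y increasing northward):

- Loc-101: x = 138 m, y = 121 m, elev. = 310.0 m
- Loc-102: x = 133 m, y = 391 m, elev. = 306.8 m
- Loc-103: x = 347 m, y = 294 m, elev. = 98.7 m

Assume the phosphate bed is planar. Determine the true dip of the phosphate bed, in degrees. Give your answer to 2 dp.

44.61°

Let the plane be z = a·x + b·y + c.
Loc-102−Loc-101: −5a + 270b = −3.2;  Loc-103−Loc-101: 209a + 173b = −211.3.
Solving gives a = −0.98608, b = −0.03011.
Gradient magnitude |∇z| = √(a² + b²) = √(0.97235 + 0.00091) = 0.98654.
True dip = arctan(0.98654) = 44.61°, dipping toward E (azimuth ≈ 088°).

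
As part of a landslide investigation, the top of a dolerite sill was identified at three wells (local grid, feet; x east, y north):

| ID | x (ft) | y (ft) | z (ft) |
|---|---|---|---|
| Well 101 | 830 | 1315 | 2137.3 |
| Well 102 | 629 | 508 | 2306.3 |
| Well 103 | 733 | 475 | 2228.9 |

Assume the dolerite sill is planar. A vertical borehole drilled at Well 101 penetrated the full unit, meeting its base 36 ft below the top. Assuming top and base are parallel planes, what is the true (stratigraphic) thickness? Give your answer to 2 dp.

28.78 ft

Two edge vectors: Well 101→Well 102 = (-201, -807, 169), Well 101→Well 103 = (-97, -840, 91.6).
Normal n = (Well 101→Well 102) × (Well 101→Well 103) = (68038.8, 2018.6, 90561).
So ∂z/∂x = −n_x/n_z = −0.75130 and ∂z/∂y = −n_y/n_z = −0.02229.
|∇z| = √(a²+b²) = 0.75163, so dip δ = arctan(0.75163) = 36.93°.
True thickness = vertical thickness × cos δ = 36 × cos 36.93° = 28.78 ft.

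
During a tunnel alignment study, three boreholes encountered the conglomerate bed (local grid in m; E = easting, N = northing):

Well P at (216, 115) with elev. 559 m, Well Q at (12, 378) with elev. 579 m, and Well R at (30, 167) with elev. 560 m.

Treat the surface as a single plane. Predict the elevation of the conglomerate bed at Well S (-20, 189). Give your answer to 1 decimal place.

561.0 m

Let the plane be z = a·E + b·N + c.
Well Q−Well P: −204a + 263b = 20;  Well R−Well P: −186a + 52b = 1.
Solving gives a = 0.02028, b = 0.09178.
Then c = 559 − a·216 − b·115 = 544.06.
At (-20, 189): z = −0.4 + 17.3 + 544.06 = 561.0 m.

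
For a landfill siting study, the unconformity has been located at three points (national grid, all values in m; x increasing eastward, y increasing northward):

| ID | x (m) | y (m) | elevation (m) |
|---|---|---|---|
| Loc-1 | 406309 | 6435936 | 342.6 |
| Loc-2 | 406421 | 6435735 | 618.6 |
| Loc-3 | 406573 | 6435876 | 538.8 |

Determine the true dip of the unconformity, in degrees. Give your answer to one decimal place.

50.3°

Two edge vectors: Loc-1→Loc-2 = (112, -201, 276), Loc-1→Loc-3 = (264, -60, 196.2).
Normal n = (Loc-1→Loc-2) × (Loc-1→Loc-3) = (-22876.2, 50889.6, 46344).
So ∂z/∂x = −n_x/n_z = 0.49362 and ∂z/∂y = −n_y/n_z = −1.09808.
Gradient magnitude |∇z| = √(a² + b²) = √(0.24366 + 1.20579) = 1.20393.
True dip = arctan(1.20393) = 50.3°, dipping toward NNW (azimuth ≈ 336°).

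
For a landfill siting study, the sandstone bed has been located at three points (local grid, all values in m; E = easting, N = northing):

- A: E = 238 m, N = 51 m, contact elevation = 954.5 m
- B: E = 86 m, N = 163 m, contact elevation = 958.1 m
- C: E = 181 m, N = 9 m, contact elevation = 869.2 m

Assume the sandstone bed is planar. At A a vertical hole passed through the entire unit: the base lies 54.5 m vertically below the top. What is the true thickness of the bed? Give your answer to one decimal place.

33.8 m

Let the plane be z = a·E + b·N + c.
B−A: −152a + 112b = 3.6;  C−A: −57a − 42b = −85.3.
Solving gives a = 0.73640, b = 1.03155.
|∇z| = √(a²+b²) = 1.26743, so dip δ = arctan(1.26743) = 51.73°.
True thickness = vertical thickness × cos δ = 54.5 × cos 51.73° = 33.8 m.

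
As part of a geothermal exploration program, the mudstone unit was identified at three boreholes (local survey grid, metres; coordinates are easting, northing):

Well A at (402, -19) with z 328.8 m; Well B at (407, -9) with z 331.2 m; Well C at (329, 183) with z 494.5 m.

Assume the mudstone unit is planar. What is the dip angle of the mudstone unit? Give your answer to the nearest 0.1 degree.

41.6°

Let the plane be z = a·easting + b·northing + c.
Well B−Well A: 5a + 10b = 2.4;  Well C−Well A: −73a + 202b = 165.7.
Solving gives a = −0.67368, b = 0.57684.
Gradient magnitude |∇z| = √(a² + b²) = √(0.45384 + 0.33274) = 0.88690.
True dip = arctan(0.88690) = 41.6°, dipping toward SE (azimuth ≈ 131°).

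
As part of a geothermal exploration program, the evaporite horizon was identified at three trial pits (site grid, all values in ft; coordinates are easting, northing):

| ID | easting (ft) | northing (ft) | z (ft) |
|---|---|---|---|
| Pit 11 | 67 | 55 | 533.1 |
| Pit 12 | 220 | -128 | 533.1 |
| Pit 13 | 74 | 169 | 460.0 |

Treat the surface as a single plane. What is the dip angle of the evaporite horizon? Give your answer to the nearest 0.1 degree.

Let the plane be z = a·easting + b·northing + c.
Pit 12−Pit 11: 153a − 183b = 0;  Pit 13−Pit 11: 7a + 114b = −73.1.
Solving gives a = −0.71448, b = −0.59736.
Gradient magnitude |∇z| = √(a² + b²) = √(0.51049 + 0.35683) = 0.93130.
True dip = arctan(0.93130) = 43.0°, dipping toward NE (azimuth ≈ 050°).

43.0°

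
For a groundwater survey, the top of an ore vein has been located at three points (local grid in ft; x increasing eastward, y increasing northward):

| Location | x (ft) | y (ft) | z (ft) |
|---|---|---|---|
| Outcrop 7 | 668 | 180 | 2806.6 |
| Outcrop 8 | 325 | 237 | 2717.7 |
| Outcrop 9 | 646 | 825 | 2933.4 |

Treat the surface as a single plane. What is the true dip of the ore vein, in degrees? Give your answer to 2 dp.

Let the plane be z = a·x + b·y + c.
Outcrop 8−Outcrop 7: −343a + 57b = −88.9;  Outcrop 9−Outcrop 7: −22a + 645b = 126.8.
Solving gives a = 0.29352, b = 0.20660.
Gradient magnitude |∇z| = √(a² + b²) = √(0.08615 + 0.04268) = 0.35894.
True dip = arctan(0.35894) = 19.74°, dipping toward SW (azimuth ≈ 235°).

19.74°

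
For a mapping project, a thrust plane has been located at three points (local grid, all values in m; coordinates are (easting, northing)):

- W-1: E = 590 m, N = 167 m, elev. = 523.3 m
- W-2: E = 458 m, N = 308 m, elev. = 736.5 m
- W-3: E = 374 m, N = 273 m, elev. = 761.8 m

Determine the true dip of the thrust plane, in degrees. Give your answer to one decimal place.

48.0°

Two edge vectors: W-1→W-2 = (-132, 141, 213.2), W-1→W-3 = (-216, 106, 238.5).
Normal n = (W-1→W-2) × (W-1→W-3) = (11029.3, -14569.2, 16464).
So ∂z/∂E = −n_x/n_z = −0.66990 and ∂z/∂N = −n_y/n_z = 0.88491.
Gradient magnitude |∇z| = √(a² + b²) = √(0.44877 + 0.78307) = 1.10988.
True dip = arctan(1.10988) = 48.0°, dipping toward SE (azimuth ≈ 143°).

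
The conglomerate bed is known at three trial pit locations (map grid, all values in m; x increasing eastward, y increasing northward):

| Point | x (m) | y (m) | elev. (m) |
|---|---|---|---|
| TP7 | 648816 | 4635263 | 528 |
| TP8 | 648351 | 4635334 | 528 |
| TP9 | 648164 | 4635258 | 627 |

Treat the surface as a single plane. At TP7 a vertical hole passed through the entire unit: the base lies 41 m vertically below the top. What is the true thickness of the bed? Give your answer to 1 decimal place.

29.6 m

Two edge vectors: TP7→TP8 = (-465, 71, 0), TP7→TP9 = (-652, -5, 99).
Normal n = (TP7→TP8) × (TP7→TP9) = (7029, 46035, 48617).
So ∂z/∂x = −n_x/n_z = −0.14458 and ∂z/∂y = −n_y/n_z = −0.94689.
|∇z| = √(a²+b²) = 0.95787, so dip δ = arctan(0.95787) = 43.77°.
True thickness = vertical thickness × cos δ = 41 × cos 43.77° = 29.6 m.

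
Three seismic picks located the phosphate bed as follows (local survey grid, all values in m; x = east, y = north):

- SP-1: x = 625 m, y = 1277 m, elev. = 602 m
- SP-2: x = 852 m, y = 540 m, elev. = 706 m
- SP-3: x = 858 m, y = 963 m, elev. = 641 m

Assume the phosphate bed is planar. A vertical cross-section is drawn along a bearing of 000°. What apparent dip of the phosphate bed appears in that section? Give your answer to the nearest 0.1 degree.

Two edge vectors: SP-1→SP-2 = (227, -737, 104), SP-1→SP-3 = (233, -314, 39).
Normal n = (SP-1→SP-2) × (SP-1→SP-3) = (3913, 15379, 100443).
So ∂z/∂x = −n_x/n_z = −0.03896 and ∂z/∂y = −n_y/n_z = −0.15311.
Unit vector along 000° is (sin 0°, cos 0°) = (0.0000, 1.0000).
Slope in that direction = a·(0.0000) + b·(1.0000) = −0.15311.
Apparent dip = arctan|0.15311| = 8.7° (true dip is 9.0°, so apparent ≤ true as expected).

8.7°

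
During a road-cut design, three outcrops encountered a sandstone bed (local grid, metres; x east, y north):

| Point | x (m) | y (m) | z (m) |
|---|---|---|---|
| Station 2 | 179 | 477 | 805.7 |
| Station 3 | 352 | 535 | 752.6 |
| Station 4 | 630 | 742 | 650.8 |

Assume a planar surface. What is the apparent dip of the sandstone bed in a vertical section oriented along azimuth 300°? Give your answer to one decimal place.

Two edge vectors: Station 2→Station 3 = (173, 58, -53.1), Station 2→Station 4 = (451, 265, -154.9).
Normal n = (Station 2→Station 3) × (Station 2→Station 4) = (5087.3, 2849.6, 19687).
So ∂z/∂x = −n_x/n_z = −0.25841 and ∂z/∂y = −n_y/n_z = −0.14475.
Unit vector along 300° is (sin 300°, cos 300°) = (-0.8660, 0.5000).
Slope in that direction = a·(-0.8660) + b·(0.5000) = 0.15142.
Apparent dip = arctan|0.15142| = 8.6° (true dip is 16.5°, so apparent ≤ true as expected).

8.6°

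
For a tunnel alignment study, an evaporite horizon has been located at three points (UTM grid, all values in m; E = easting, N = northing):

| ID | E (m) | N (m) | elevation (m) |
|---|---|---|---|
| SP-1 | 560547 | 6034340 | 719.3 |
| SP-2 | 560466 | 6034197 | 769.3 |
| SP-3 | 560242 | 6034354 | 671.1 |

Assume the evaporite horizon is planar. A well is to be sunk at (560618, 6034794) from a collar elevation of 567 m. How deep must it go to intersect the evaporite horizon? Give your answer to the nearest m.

32 m

Two edge vectors: SP-1→SP-2 = (-81, -143, 50), SP-1→SP-3 = (-305, 14, -48.2).
Normal n = (SP-1→SP-2) × (SP-1→SP-3) = (6192.6, -19154.2, -44749).
So ∂z/∂E = −n_x/n_z = 0.13838522 and ∂z/∂N = −n_y/n_z = −0.42803638.
Intercept c from SP-1: 719.3 − 77571.42 + 2582917.05 = 2506064.94.
At (560618, 6034794): z_contact = 77581.2 − 2583111.4 + 2506064.94 = 534.8 m.
Depth below ground = 567 − 534.8 = 32 m.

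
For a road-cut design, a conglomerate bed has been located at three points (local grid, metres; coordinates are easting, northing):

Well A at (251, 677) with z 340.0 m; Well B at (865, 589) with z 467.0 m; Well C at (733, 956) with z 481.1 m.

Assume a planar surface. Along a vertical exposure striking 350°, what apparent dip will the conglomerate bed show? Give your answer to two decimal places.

Let the plane be z = a·easting + b·northing + c.
Well B−Well A: 614a − 88b = 127;  Well C−Well A: 482a + 279b = 141.1.
Solving gives a = 0.22389, b = 0.11895.
Unit vector along 350° is (sin 350°, cos 350°) = (-0.1736, 0.9848).
Slope in that direction = a·(-0.1736) + b·(0.9848) = 0.07826.
Apparent dip = arctan|0.07826| = 4.47° (true dip is 14.2°, so apparent ≤ true as expected).

4.47°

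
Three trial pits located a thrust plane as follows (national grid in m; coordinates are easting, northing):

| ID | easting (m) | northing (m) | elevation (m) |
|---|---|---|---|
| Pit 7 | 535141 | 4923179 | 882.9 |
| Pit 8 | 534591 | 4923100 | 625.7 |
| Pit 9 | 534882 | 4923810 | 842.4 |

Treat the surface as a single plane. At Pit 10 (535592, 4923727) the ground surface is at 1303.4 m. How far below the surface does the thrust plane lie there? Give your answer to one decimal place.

Two edge vectors: Pit 7→Pit 8 = (-550, -79, -257.2), Pit 7→Pit 9 = (-259, 631, -40.5).
Normal n = (Pit 7→Pit 8) × (Pit 7→Pit 9) = (165492.7, 44339.8, -367511).
So ∂z/∂easting = −n_x/n_z = 0.450306794 and ∂z/∂northing = −n_y/n_z = 0.120648906.
Intercept c from Pit 7: 882.9 − 240977.63 − 593976.16 = −834070.89.
At (535592, 4923727): z_contact = 241180.72 + 594042.27 − 834070.89 = 1152.10 m.
Depth below ground = 1303.4 − 1152.10 = 151.3 m.

151.3 m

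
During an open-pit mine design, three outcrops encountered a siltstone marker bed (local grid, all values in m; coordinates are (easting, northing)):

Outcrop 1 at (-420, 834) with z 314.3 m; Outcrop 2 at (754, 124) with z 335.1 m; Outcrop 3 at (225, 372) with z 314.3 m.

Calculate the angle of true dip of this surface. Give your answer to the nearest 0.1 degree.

Let the plane be z = a·E + b·N + c.
Outcrop 2−Outcrop 1: 1174a − 710b = 20.8;  Outcrop 3−Outcrop 1: 645a − 462b = 0.
Solving gives a = 0.11381, b = 0.15889.
Gradient magnitude |∇z| = √(a² + b²) = √(0.01295 + 0.02524) = 0.19544.
True dip = arctan(0.19544) = 11.1°, dipping toward SW (azimuth ≈ 216°).

11.1°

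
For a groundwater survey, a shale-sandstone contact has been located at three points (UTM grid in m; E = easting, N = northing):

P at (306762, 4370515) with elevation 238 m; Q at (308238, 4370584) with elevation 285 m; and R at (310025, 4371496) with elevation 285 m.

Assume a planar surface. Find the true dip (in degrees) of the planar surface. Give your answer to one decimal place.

4.4°

Let the plane be z = a·E + b·N + c.
Q−P: 1476a + 69b = 47;  R−P: 3263a + 981b = 47.
Solving gives a = 0.03505, b = −0.06869.
Gradient magnitude |∇z| = √(a² + b²) = √(0.00123 + 0.00472) = 0.07711.
True dip = arctan(0.07711) = 4.4°, dipping toward NNW (azimuth ≈ 333°).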